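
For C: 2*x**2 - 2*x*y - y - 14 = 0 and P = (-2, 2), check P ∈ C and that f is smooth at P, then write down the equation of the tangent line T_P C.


Tangent line at P: -12*x + 3*y - 30 = 0.

Step 1: f(-2, 2) = 0, so P lies on C.
Step 2: partial derivatives
  f_x(x, y) = 4*x - 2*y, f_y(x, y) = -2*x - 1.
  f_x(P) = -12, f_y(P) = 3 (gradient nonzero, so P is smooth).
Step 3: tangent line at P: -12·(x − -2) + 3·(y − 2) = 0.
Expanding: -12*x + 3*y - 30 = 0.


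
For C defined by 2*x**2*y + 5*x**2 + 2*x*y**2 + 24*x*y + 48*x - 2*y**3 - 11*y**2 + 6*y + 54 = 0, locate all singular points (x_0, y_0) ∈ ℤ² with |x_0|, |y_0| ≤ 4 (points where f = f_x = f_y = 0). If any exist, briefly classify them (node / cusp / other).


Singular points: {(-3, -3)}; classification: node.

Compute partial derivatives:
  f_x = 4*x*y + 10*x + 2*y**2 + 24*y + 48.
  f_y = 2*x**2 + 4*x*y + 24*x - 6*y**2 - 22*y + 6.
Scan x_0 ∈ {−4, ..., 4}. For each x_0, f_y(x_0, y) is a polynomial in y; find its integer roots y ∈ {−4, ..., 4}, then test f_x and f at those candidates.
  x = -4: f_y(-4, y) = -6*y**2 - 38*y - 58; no integer root y with |y| ≤ 4.
  x = -3: f_y(-3, y) = -6*y**2 - 34*y - 48; vanishes at y ∈ {-3}. (-3, -3): f_x = 0, f = 0 — SINGULAR.
  x = -2: f_y(-2, y) = -6*y**2 - 30*y - 34; no integer root y with |y| ≤ 4.
  x = -1: f_y(-1, y) = -6*y**2 - 26*y - 16; no integer root y with |y| ≤ 4.
  x = 0: f_y(0, y) = -6*y**2 - 22*y + 6; no integer root y with |y| ≤ 4.
  x = 1: f_y(1, y) = -6*y**2 - 18*y + 32; no integer root y with |y| ≤ 4.
  x = 2: f_y(2, y) = -6*y**2 - 14*y + 62; no integer root y with |y| ≤ 4.
  x = 3: f_y(3, y) = -6*y**2 - 10*y + 96; no integer root y with |y| ≤ 4.
  x = 4: f_y(4, y) = -6*y**2 - 6*y + 134; no integer root y with |y| ≤ 4.
Only singular point on the grid: (-3, -3).
Classify: substitute x = -3 + u, y = -3 + v and expand: f = 2*u**2*v - u**2 + 2*u*v**2 - 2*v**3 + v**2.
No constant or linear terms (consistent with a singular point). Quadratic part: -u**2 + v**2. Cubic part: 2*u**2*v + 2*u*v**2 - 2*v**3.
The quadratic part v**2 - u**2 = (v − u)(v + u) splits into two distinct linear factors, so there are two distinct tangent lines y − -3 = ±(x − -3) — this is a node (ordinary double point).
Classification: node.


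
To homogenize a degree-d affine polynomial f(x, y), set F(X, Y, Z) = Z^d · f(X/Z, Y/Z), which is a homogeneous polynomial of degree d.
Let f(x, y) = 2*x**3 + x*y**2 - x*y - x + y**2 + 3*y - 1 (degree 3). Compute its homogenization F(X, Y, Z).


F(X, Y, Z) = 2*X**3 + X*Y**2 - X*Y*Z - X*Z**2 + Y**2*Z + 3*Y*Z**2 - Z**3

deg(f) = 3.
Substitute x = X/Z, y = Y/Z into f, then multiply by Z^3.
  monomial 2·x^3·y^0 ↦ 2·X^3·Y^0·Z^0.
  monomial 1·x^1·y^2 ↦ 1·X^1·Y^2·Z^0.
  monomial -1·x^1·y^1 ↦ -1·X^1·Y^1·Z^1.
  monomial -1·x^1·y^0 ↦ -1·X^1·Y^0·Z^2.
  monomial 1·x^0·y^2 ↦ 1·X^0·Y^2·Z^1.
  monomial 3·x^0·y^1 ↦ 3·X^0·Y^1·Z^2.
  monomial -1·x^0·y^0 ↦ -1·X^0·Y^0·Z^3.
Collecting: F(X, Y, Z) = 2*X**3 + X*Y**2 - X*Y*Z - X*Z**2 + Y**2*Z + 3*Y*Z**2 - Z**3.


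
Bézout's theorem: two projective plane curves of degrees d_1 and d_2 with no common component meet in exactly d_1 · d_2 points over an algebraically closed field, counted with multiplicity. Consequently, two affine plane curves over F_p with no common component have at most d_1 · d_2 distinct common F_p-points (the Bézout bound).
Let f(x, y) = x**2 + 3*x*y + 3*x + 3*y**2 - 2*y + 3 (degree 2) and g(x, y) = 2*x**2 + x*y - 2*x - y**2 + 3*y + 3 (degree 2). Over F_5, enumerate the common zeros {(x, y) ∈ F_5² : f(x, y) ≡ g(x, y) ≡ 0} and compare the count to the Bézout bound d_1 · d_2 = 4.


Common zeros: ∅; count = 0; Bézout bound = 4.

deg(f) = 2, deg(g) = 2, so Bézout bound = 4.
Scan x ∈ F_5. For each x, list the y ∈ F_5 with f(x, y) ≡ 0 and those with g(x, y) ≡ 0 (mod 5); the common zeros in that column are the intersection.
  x = 0: f ≡ 0 at y ∈ ∅; g ≡ 0 at y ∈ {1, 2}; common: ∅.
  x = 1: f ≡ 0 at y ∈ ∅; g ≡ 0 at y ∈ ∅; common: ∅.
  x = 2: f ≡ 0 at y ∈ {1}; g ≡ 0 at y ∈ ∅; common: ∅.
  x = 3: f ≡ 0 at y ∈ ∅; g ≡ 0 at y ∈ {0, 1}; common: ∅.
  x = 4: f ≡ 0 at y ∈ ∅; g ≡ 0 at y ∈ ∅; common: ∅.
Collecting: common zeros = ∅, so the count is 0.
Comparison with the Bézout bound: 0 ≤ 4 = deg(f)·deg(g), as expected for curves with no common component (the affine F_5-count falls short of the bound because intersections may lie at infinity, over extension fields, or carry multiplicity).


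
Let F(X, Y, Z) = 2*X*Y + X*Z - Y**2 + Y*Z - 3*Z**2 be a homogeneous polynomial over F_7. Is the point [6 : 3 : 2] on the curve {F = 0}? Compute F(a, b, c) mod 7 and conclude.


F(6,3,2) ≡ 5 (mod 7); P is NOT on the curve.

Evaluate F(6, 3, 2) term-by-term (mod 7).
  2*X*Y ↦ 2·6·3·1 = 36
  X*Z ↦ 1·6·1·2 = 12
  -Y**2 ↦ -1·1·9·1 = -9
  Y*Z ↦ 1·1·3·2 = 6
  -3*Z**2 ↦ -3·1·1·4 = -12
Sum: F(6, 3, 2) = (36) + (12) + (-9) + (6) + (-12) = 33.
Reducing mod 7: 33 ≡ 5 (mod 7).
Since F(a, b, c) ≡ 5 ≠ 0 (mod 7), P does NOT lie on the curve.


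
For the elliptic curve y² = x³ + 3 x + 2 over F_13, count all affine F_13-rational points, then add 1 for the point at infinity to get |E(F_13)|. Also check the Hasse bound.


Affine points = {(2, 4), (2, 9), (3, 5), (3, 8), (4, 0), (5, 5), (5, 8), (9, 2), (9, 11), (11, 1), (11, 12)}; affine count = 11; |E(F_13)| = 12.

Discriminant check: Δ ∝ 4a³ + 27b² = 4·3³ + 27·2² = 4·27 + 27·4 ≡ 8 (mod 13). Nonzero ⇒ E is nonsingular.
For each x ∈ F_13, compute rhs = x³ + 3·x + 2 mod 13, then count y ∈ F_13 with y² ≡ rhs.
  x = 0: rhs = 2, matching y values: none (0 points).
  x = 1: rhs = 6, matching y values: none (0 points).
  x = 2: rhs = 3, matching y values: 4, 9 (2 points).
  x = 3: rhs = 12, matching y values: 5, 8 (2 points).
  x = 4: rhs = 0, matching y values: 0 (1 points).
  x = 5: rhs = 12, matching y values: 5, 8 (2 points).
  x = 6: rhs = 2, matching y values: none (0 points).
  x = 7: rhs = 2, matching y values: none (0 points).
  x = 8: rhs = 5, matching y values: none (0 points).
  x = 9: rhs = 4, matching y values: 2, 11 (2 points).
  x = 10: rhs = 5, matching y values: none (0 points).
  x = 11: rhs = 1, matching y values: 1, 12 (2 points).
  x = 12: rhs = 11, matching y values: none (0 points).
Total affine count: 11.
Full point count |E(F_13)| = 11 + 1 = 12.
Hasse bound: |12 − (13+1)| = |-2| = 2 ≤ 2√13 ≈ 7.2111 ✓.


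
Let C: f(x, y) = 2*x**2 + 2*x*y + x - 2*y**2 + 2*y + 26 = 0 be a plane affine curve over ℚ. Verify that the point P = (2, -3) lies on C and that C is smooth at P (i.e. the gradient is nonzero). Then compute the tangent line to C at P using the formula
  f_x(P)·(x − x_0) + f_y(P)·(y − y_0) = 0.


Tangent line at P: 3*x + 18*y + 48 = 0.

Step 1: f(2, -3) = 0, so P lies on C.
Step 2: partial derivatives
  f_x(x, y) = 4*x + 2*y + 1, f_y(x, y) = 2*x - 4*y + 2.
  f_x(P) = 3, f_y(P) = 18 (gradient nonzero, so P is smooth).
Step 3: tangent line at P: 3·(x − 2) + 18·(y − -3) = 0.
Expanding: 3*x + 18*y + 48 = 0.


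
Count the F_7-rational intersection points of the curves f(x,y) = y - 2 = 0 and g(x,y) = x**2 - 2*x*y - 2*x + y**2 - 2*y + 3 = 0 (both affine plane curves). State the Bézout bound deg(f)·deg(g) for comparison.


Common zeros: ∅; count = 0; Bézout bound = 2.

deg(f) = 1, deg(g) = 2, so Bézout bound = 2.
Scan x ∈ F_7. For each x, list the y ∈ F_7 with f(x, y) ≡ 0 and those with g(x, y) ≡ 0 (mod 7); the common zeros in that column are the intersection.
  x = 0: f ≡ 0 at y ∈ {2}; g ≡ 0 at y ∈ ∅; common: ∅.
  x = 1: f ≡ 0 at y ∈ {2}; g ≡ 0 at y ∈ {5, 6}; common: ∅.
  x = 2: f ≡ 0 at y ∈ {2}; g ≡ 0 at y ∈ ∅; common: ∅.
  x = 3: f ≡ 0 at y ∈ {2}; g ≡ 0 at y ∈ ∅; common: ∅.
  x = 4: f ≡ 0 at y ∈ {2}; g ≡ 0 at y ∈ {5}; common: ∅.
  x = 5: f ≡ 0 at y ∈ {2}; g ≡ 0 at y ∈ {1, 4}; common: ∅.
  x = 6: f ≡ 0 at y ∈ {2}; g ≡ 0 at y ∈ {1, 6}; common: ∅.
Collecting: common zeros = ∅, so the count is 0.
Comparison with the Bézout bound: 0 ≤ 2 = deg(f)·deg(g), as expected for curves with no common component (the affine F_7-count falls short of the bound because intersections may lie at infinity, over extension fields, or carry multiplicity).


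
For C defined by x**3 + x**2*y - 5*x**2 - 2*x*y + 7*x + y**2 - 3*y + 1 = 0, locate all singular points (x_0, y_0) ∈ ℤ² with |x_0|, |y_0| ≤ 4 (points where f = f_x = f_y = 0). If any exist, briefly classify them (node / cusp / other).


Singular points: {(1, 2)}; classification: cusp.

Compute partial derivatives:
  f_x = 3*x**2 + 2*x*y - 10*x - 2*y + 7.
  f_y = x**2 - 2*x + 2*y - 3.
Scan x_0 ∈ {−4, ..., 4}. For each x_0, f_y(x_0, y) is a polynomial in y; find its integer roots y ∈ {−4, ..., 4}, then test f_x and f at those candidates.
  x = -4: f_y(-4, y) = 2*y + 21; no integer root y with |y| ≤ 4.
  x = -3: f_y(-3, y) = 2*y + 12; no integer root y with |y| ≤ 4.
  x = -2: f_y(-2, y) = 2*y + 5; no integer root y with |y| ≤ 4.
  x = -1: f_y(-1, y) = 2*y; vanishes at y ∈ {0}. (-1, 0): f_x = 20 ≠ 0.
  x = 0: f_y(0, y) = 2*y - 3; no integer root y with |y| ≤ 4.
  x = 1: f_y(1, y) = 2*y - 4; vanishes at y ∈ {2}. (1, 2): f_x = 0, f = 0 — SINGULAR.
  x = 2: f_y(2, y) = 2*y - 3; no integer root y with |y| ≤ 4.
  x = 3: f_y(3, y) = 2*y; vanishes at y ∈ {0}. (3, 0): f_x = 4 ≠ 0.
  x = 4: f_y(4, y) = 2*y + 5; no integer root y with |y| ≤ 4.
Only singular point on the grid: (1, 2).
Classify: substitute x = 1 + u, y = 2 + v and expand: f = u**3 + u**2*v + v**2.
No constant or linear terms (consistent with a singular point). Quadratic part: v**2. Cubic part: u**3 + u**2*v.
The quadratic part v**2 is a perfect square, so there is a single (double) tangent line v = 0, i.e. y = 2. Restricting the cubic part to that line (v = 0) leaves u**3 ≠ 0, so f is not divisible by v and the branch is v² ≈ -u**3 to lowest order — this is a cusp.
Classification: cusp.


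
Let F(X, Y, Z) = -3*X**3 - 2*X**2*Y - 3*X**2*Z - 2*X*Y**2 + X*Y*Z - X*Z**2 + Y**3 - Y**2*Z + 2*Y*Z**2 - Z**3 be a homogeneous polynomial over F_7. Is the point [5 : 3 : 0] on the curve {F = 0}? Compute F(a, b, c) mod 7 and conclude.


F(5,3,0) ≡ 0 (mod 7); P is on the curve.

Evaluate F(5, 3, 0) term-by-term (mod 7).
  -3*X**3 ↦ -3·125·1·1 = -375
  -2*X**2*Y ↦ -2·25·3·1 = -150
  -3*X**2*Z ↦ -3·25·1·0 = 0
  -2*X*Y**2 ↦ -2·5·9·1 = -90
  X*Y*Z ↦ 1·5·3·0 = 0
  -X*Z**2 ↦ -1·5·1·0 = 0
  Y**3 ↦ 1·1·27·1 = 27
  -Y**2*Z ↦ -1·1·9·0 = 0
  2*Y*Z**2 ↦ 2·1·3·0 = 0
  -Z**3 ↦ -1·1·1·0 = 0
Sum: F(5, 3, 0) = (-375) + (-150) + (0) + (-90) + (0) + (0) + (27) + (0) + (0) + (0) = -588.
Reducing mod 7: -588 ≡ 0 (mod 7).
Since F(a, b, c) ≡ 0 (mod 7), P lies on the curve.


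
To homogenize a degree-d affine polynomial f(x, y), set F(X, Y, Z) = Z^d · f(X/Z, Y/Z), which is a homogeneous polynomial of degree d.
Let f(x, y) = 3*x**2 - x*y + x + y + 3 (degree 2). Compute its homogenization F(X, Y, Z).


F(X, Y, Z) = 3*X**2 - X*Y + X*Z + Y*Z + 3*Z**2

deg(f) = 2.
Substitute x = X/Z, y = Y/Z into f, then multiply by Z^2.
  monomial 3·x^2·y^0 ↦ 3·X^2·Y^0·Z^0.
  monomial -1·x^1·y^1 ↦ -1·X^1·Y^1·Z^0.
  monomial 1·x^1·y^0 ↦ 1·X^1·Y^0·Z^1.
  monomial 1·x^0·y^1 ↦ 1·X^0·Y^1·Z^1.
  monomial 3·x^0·y^0 ↦ 3·X^0·Y^0·Z^2.
Collecting: F(X, Y, Z) = 3*X**2 - X*Y + X*Z + Y*Z + 3*Z**2.


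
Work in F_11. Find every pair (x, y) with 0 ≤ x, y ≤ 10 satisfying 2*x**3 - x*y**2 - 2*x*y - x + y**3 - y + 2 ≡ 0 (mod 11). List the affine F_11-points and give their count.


Affine F_11-points: {(0, 8), (1, 1), (1, 5), (1, 6), (2, 5), (3, 1), (5, 4), (7, 1), (8, 5), (8, 9), (10, 10)}; count = 11.

For each of the 121 pairs (x, y) ∈ F_11², evaluate f(x, y) mod 11. Record the zeros.
  x = 0: [0↦2, 1↦2, 2↦8, 3↦4, 4↦7, 5↦1, 6↦3, 7↦8, 8↦0, 9↦7, 10↦2]  zeros at y ∈ {8}
  x = 1: [0↦3, 1↦0, 2↦1, 3↦1, 4↦6, 5↦0, 6↦0, 7↦1, 8↦9, 9↦8, 10↦4]  zeros at y ∈ {1, 5, 6}
  x = 2: [0↦5, 1↦10, 2↦6, 3↦10, 4↦6, 5↦0, 6↦9, 7↦6, 8↦8, 9↦10, 10↦7]  zeros at y ∈ {5}
  x = 3: [0↦9, 1↦0, 2↦2, 3↦10, 4↦8, 5↦2, 6↦9, 7↦2, 8↦9, 9↦3, 10↦1]  zeros at y ∈ {1}
  x = 4: [0↦5, 1↦4, 2↦1, 3↦2, 4↦2, 5↦7, 6↦1, 7↦1, 8↦2, 9↦10, 10↦9]  zeros at y ∈ ∅
  x = 5: [0↦5, 1↦1, 2↦4, 3↦9, 4↦0, 5↦5, 6↦8, 7↦4, 8↦10, 9↦10, 10↦10]  zeros at y ∈ {4}
  x = 6: [0↦10, 1↦3, 2↦1, 3↦10, 4↦3, 5↦8, 6↦9, 7↦1, 8↦1, 9↦4, 10↦5]  zeros at y ∈ ∅
  x = 7: [0↦10, 1↦0, 2↦4, 3↦6, 4↦1, 5↦6, 6↦5, 7↦4, 8↦9, 9↦4, 10↦6]  zeros at y ∈ {1}
  x = 8: [0↦6, 1↦4, 2↦3, 3↦9, 4↦6, 5↦0, 6↦8, 7↦3, 8↦2, 9↦0, 10↦3]  zeros at y ∈ {5, 9}
  x = 9: [0↦10, 1↦5, 2↦10, 3↦9, 4↦8, 5↦2, 6↦8, 7↦10, 8↦3, 9↦4, 10↦8]  zeros at y ∈ ∅
  x = 10: [0↦1, 1↦4, 2↦4, 3↦7, 4↦8, 5↦2, 6↦6, 7↦4, 8↦2, 9↦6, 10↦0]  zeros at y ∈ {10}
Collecting zeros: affine points = {(0, 8), (1, 1), (1, 5), (1, 6), (2, 5), (3, 1), (5, 4), (7, 1), (8, 5), (8, 9), (10, 10)}.
Total count |C(F_11)_aff| = 11.


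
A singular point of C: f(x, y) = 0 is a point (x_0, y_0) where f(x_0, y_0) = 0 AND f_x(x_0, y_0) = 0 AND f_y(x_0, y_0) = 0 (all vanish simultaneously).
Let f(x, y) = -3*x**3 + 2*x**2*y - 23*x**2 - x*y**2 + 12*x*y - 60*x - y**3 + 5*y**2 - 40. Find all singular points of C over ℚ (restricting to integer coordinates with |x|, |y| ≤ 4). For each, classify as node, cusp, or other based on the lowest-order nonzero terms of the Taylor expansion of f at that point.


Singular points: {(-2, 2)}; classification: node.

Compute partial derivatives:
  f_x = -9*x**2 + 4*x*y - 46*x - y**2 + 12*y - 60.
  f_y = 2*x**2 - 2*x*y + 12*x - 3*y**2 + 10*y.
Scan x_0 ∈ {−4, ..., 4}. For each x_0, f_y(x_0, y) is a polynomial in y; find its integer roots y ∈ {−4, ..., 4}, then test f_x and f at those candidates.
  x = -4: f_y(-4, y) = -3*y**2 + 18*y - 16; no integer root y with |y| ≤ 4.
  x = -3: f_y(-3, y) = -3*y**2 + 16*y - 18; no integer root y with |y| ≤ 4.
  x = -2: f_y(-2, y) = -3*y**2 + 14*y - 16; vanishes at y ∈ {2}. (-2, 2): f_x = 0, f = 0 — SINGULAR.
  x = -1: f_y(-1, y) = -3*y**2 + 12*y - 10; no integer root y with |y| ≤ 4.
  x = 0: f_y(0, y) = -3*y**2 + 10*y; vanishes at y ∈ {0}. (0, 0): f_x = -60 ≠ 0.
  x = 1: f_y(1, y) = -3*y**2 + 8*y + 14; no integer root y with |y| ≤ 4.
  x = 2: f_y(2, y) = -3*y**2 + 6*y + 32; no integer root y with |y| ≤ 4.
  x = 3: f_y(3, y) = -3*y**2 + 4*y + 54; no integer root y with |y| ≤ 4.
  x = 4: f_y(4, y) = -3*y**2 + 2*y + 80; no integer root y with |y| ≤ 4.
Only singular point on the grid: (-2, 2).
Classify: substitute x = -2 + u, y = 2 + v and expand: f = -3*u**3 + 2*u**2*v - u**2 - u*v**2 - v**3 + v**2.
No constant or linear terms (consistent with a singular point). Quadratic part: -u**2 + v**2. Cubic part: -3*u**3 + 2*u**2*v - u*v**2 - v**3.
The quadratic part v**2 - u**2 = (v − u)(v + u) splits into two distinct linear factors, so there are two distinct tangent lines y − 2 = ±(x − -2) — this is a node (ordinary double point).
Classification: node.


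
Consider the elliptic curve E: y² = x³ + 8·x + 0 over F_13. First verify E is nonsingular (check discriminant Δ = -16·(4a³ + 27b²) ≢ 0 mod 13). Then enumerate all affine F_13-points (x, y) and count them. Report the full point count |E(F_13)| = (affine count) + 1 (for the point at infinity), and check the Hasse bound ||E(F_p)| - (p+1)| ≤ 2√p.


Affine points = {(0, 0), (1, 3), (1, 10), (3, 5), (3, 8), (5, 3), (5, 10), (6, 2), (6, 11), (7, 3), (7, 10), (8, 2), (8, 11), (10, 1), (10, 12), (12, 2), (12, 11)}; affine count = 17; |E(F_13)| = 18.

Discriminant check: Δ ∝ 4a³ + 27b² = 4·8³ + 27·0² = 4·512 + 27·0 ≡ 7 (mod 13). Nonzero ⇒ E is nonsingular.
For each x ∈ F_13, compute rhs = x³ + 8·x + 0 mod 13, then count y ∈ F_13 with y² ≡ rhs.
  x = 0: rhs = 0, matching y values: 0 (1 points).
  x = 1: rhs = 9, matching y values: 3, 10 (2 points).
  x = 2: rhs = 11, matching y values: none (0 points).
  x = 3: rhs = 12, matching y values: 5, 8 (2 points).
  x = 4: rhs = 5, matching y values: none (0 points).
  x = 5: rhs = 9, matching y values: 3, 10 (2 points).
  x = 6: rhs = 4, matching y values: 2, 11 (2 points).
  x = 7: rhs = 9, matching y values: 3, 10 (2 points).
  x = 8: rhs = 4, matching y values: 2, 11 (2 points).
  x = 9: rhs = 8, matching y values: none (0 points).
  x = 10: rhs = 1, matching y values: 1, 12 (2 points).
  x = 11: rhs = 2, matching y values: none (0 points).
  x = 12: rhs = 4, matching y values: 2, 11 (2 points).
Total affine count: 17.
Full point count |E(F_13)| = 17 + 1 = 18.
Hasse bound: |18 − (13+1)| = |4| = 4 ≤ 2√13 ≈ 7.2111 ✓.


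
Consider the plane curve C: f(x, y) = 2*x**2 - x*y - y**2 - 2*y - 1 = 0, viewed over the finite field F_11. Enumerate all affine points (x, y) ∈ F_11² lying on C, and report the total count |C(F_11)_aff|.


Affine F_11-points: {(0, 10), (2, 9), (3, 1), (3, 5), (5, 5), (5, 10), (8, 3), (8, 9), (10, 3), (10, 7)}; count = 10.

For each of the 121 pairs (x, y) ∈ F_11², evaluate f(x, y) mod 11. Record the zeros.
  x = 0: [0↦10, 1↦7, 2↦2, 3↦6, 4↦8, 5↦8, 6↦6, 7↦2, 8↦7, 9↦10, 10↦0]  zeros at y ∈ {10}
  x = 1: [0↦1, 1↦8, 2↦2, 3↦5, 4↦6, 5↦5, 6↦2, 7↦8, 8↦1, 9↦3, 10↦3]  zeros at y ∈ ∅
  x = 2: [0↦7, 1↦2, 2↦6, 3↦8, 4↦8, 5↦6, 6↦2, 7↦7, 8↦10, 9↦0, 10↦10]  zeros at y ∈ {9}
  x = 3: [0↦6, 1↦0, 2↦3, 3↦4, 4↦3, 5↦0, 6↦6, 7↦10, 8↦1, 9↦1, 10↦10]  zeros at y ∈ {1, 5}
  x = 4: [0↦9, 1↦2, 2↦4, 3↦4, 4↦2, 5↦9, 6↦3, 7↦6, 8↦7, 9↦6, 10↦3]  zeros at y ∈ ∅
  x = 5: [0↦5, 1↦8, 2↦9, 3↦8, 4↦5, 5↦0, 6↦4, 7↦6, 8↦6, 9↦4, 10↦0]  zeros at y ∈ {5, 10}
  x = 6: [0↦5, 1↦7, 2↦7, 3↦5, 4↦1, 5↦6, 6↦9, 7↦10, 8↦9, 9↦6, 10↦1]  zeros at y ∈ ∅
  x = 7: [0↦9, 1↦10, 2↦9, 3↦6, 4↦1, 5↦5, 6↦7, 7↦7, 8↦5, 9↦1, 10↦6]  zeros at y ∈ ∅
  x = 8: [0↦6, 1↦6, 2↦4, 3↦0, 4↦5, 5↦8, 6↦9, 7↦8, 8↦5, 9↦0, 10↦4]  zeros at y ∈ {3, 9}
  x = 9: [0↦7, 1↦6, 2↦3, 3↦9, 4↦2, 5↦4, 6↦4, 7↦2, 8↦9, 9↦3, 10↦6]  zeros at y ∈ ∅
  x = 10: [0↦1, 1↦10, 2↦6, 3↦0, 4↦3, 5↦4, 6↦3, 7↦0, 8↦6, 9↦10, 10↦1]  zeros at y ∈ {3, 7}
Collecting zeros: affine points = {(0, 10), (2, 9), (3, 1), (3, 5), (5, 5), (5, 10), (8, 3), (8, 9), (10, 3), (10, 7)}.
Total count |C(F_11)_aff| = 10.


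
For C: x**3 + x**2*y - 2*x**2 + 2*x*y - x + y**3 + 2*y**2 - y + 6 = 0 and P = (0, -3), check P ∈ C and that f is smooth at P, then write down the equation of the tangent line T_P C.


Tangent line at P: -7*x + 14*y + 42 = 0.

Step 1: f(0, -3) = 0, so P lies on C.
Step 2: partial derivatives
  f_x(x, y) = 3*x**2 + 2*x*y - 4*x + 2*y - 1, f_y(x, y) = x**2 + 2*x + 3*y**2 + 4*y - 1.
  f_x(P) = -7, f_y(P) = 14 (gradient nonzero, so P is smooth).
Step 3: tangent line at P: -7·(x − 0) + 14·(y − -3) = 0.
Expanding: -7*x + 14*y + 42 = 0.


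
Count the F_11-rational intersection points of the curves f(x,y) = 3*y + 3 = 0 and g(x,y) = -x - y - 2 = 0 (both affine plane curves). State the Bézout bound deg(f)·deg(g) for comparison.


Common zeros: {(10, 10)}; count = 1; Bézout bound = 1.

deg(f) = 1, deg(g) = 1, so Bézout bound = 1.
Scan x ∈ F_11. For each x, list the y ∈ F_11 with f(x, y) ≡ 0 and those with g(x, y) ≡ 0 (mod 11); the common zeros in that column are the intersection.
  x = 0: f ≡ 0 at y ∈ {10}; g ≡ 0 at y ∈ {9}; common: ∅.
  x = 1: f ≡ 0 at y ∈ {10}; g ≡ 0 at y ∈ {8}; common: ∅.
  x = 2: f ≡ 0 at y ∈ {10}; g ≡ 0 at y ∈ {7}; common: ∅.
  x = 3: f ≡ 0 at y ∈ {10}; g ≡ 0 at y ∈ {6}; common: ∅.
  x = 4: f ≡ 0 at y ∈ {10}; g ≡ 0 at y ∈ {5}; common: ∅.
  x = 5: f ≡ 0 at y ∈ {10}; g ≡ 0 at y ∈ {4}; common: ∅.
  x = 6: f ≡ 0 at y ∈ {10}; g ≡ 0 at y ∈ {3}; common: ∅.
  x = 7: f ≡ 0 at y ∈ {10}; g ≡ 0 at y ∈ {2}; common: ∅.
  x = 8: f ≡ 0 at y ∈ {10}; g ≡ 0 at y ∈ {1}; common: ∅.
  x = 9: f ≡ 0 at y ∈ {10}; g ≡ 0 at y ∈ {0}; common: ∅.
  x = 10: f ≡ 0 at y ∈ {10}; g ≡ 0 at y ∈ {10}; common: {10}.
Collecting: common zeros = {(10, 10)}, so the count is 1.
Comparison with the Bézout bound: 1 ≤ 1 = deg(f)·deg(g), as expected for curves with no common component (the bound is attained).


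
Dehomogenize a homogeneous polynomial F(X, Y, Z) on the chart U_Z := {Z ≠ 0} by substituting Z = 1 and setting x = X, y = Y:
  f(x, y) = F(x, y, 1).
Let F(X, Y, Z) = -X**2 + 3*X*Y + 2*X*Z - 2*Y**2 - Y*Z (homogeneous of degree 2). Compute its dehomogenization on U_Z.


f(x, y) = -x**2 + 3*x*y + 2*x - 2*y**2 - y

On U_Z we set Z = 1. Each monomial c·X^i·Y^j·Z^k in F becomes c·x^i·y^j·1^k = c·x^i·y^j.
Substituting Z = 1: F(X, Y, 1) = -x**2 + 3*x*y + 2*x - 2*y**2 - y.
Note: deg(f) ≤ deg(F) = 2; strict inequality happens when F is divisible by Z (lost terms).


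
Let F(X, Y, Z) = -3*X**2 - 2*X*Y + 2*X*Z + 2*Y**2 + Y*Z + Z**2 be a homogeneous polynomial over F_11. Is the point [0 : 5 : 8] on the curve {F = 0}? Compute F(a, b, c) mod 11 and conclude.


F(0,5,8) ≡ 0 (mod 11); P is on the curve.

Evaluate F(0, 5, 8) term-by-term (mod 11).
  -3*X**2 ↦ -3·0·1·1 = 0
  -2*X*Y ↦ -2·0·5·1 = 0
  2*X*Z ↦ 2·0·1·8 = 0
  2*Y**2 ↦ 2·1·25·1 = 50
  Y*Z ↦ 1·1·5·8 = 40
  Z**2 ↦ 1·1·1·64 = 64
Sum: F(0, 5, 8) = (0) + (0) + (0) + (50) + (40) + (64) = 154.
Reducing mod 11: 154 ≡ 0 (mod 11).
Since F(a, b, c) ≡ 0 (mod 11), P lies on the curve.


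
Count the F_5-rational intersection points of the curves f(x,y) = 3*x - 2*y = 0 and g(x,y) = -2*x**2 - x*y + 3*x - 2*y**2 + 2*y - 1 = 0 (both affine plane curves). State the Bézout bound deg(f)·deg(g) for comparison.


Common zeros: {(3, 2), (4, 1)}; count = 2; Bézout bound = 2.

deg(f) = 1, deg(g) = 2, so Bézout bound = 2.
Scan x ∈ F_5. For each x, list the y ∈ F_5 with f(x, y) ≡ 0 and those with g(x, y) ≡ 0 (mod 5); the common zeros in that column are the intersection.
  x = 0: f ≡ 0 at y ∈ {0}; g ≡ 0 at y ∈ {2, 4}; common: ∅.
  x = 1: f ≡ 0 at y ∈ {4}; g ≡ 0 at y ∈ {0, 3}; common: ∅.
  x = 2: f ≡ 0 at y ∈ {3}; g ≡ 0 at y ∈ {1, 4}; common: ∅.
  x = 3: f ≡ 0 at y ∈ {2}; g ≡ 0 at y ∈ {0, 2}; common: {2}.
  x = 4: f ≡ 0 at y ∈ {1}; g ≡ 0 at y ∈ {1, 3}; common: {1}.
Collecting: common zeros = {(3, 2), (4, 1)}, so the count is 2.
Comparison with the Bézout bound: 2 ≤ 2 = deg(f)·deg(g), as expected for curves with no common component (the bound is attained).


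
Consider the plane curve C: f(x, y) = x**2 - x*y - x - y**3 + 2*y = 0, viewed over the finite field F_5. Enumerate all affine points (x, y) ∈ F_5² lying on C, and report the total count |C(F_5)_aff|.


Affine F_5-points: {(0, 0), (1, 0), (1, 1), (1, 4), (2, 3), (4, 2), (4, 4)}; count = 7.

For each of the 25 pairs (x, y) ∈ F_5², evaluate f(x, y) mod 5. Record the zeros.
  x = 0: [0↦0, 1↦1, 2↦1, 3↦4, 4↦4]  zeros at y ∈ {0}
  x = 1: [0↦0, 1↦0, 2↦4, 3↦1, 4↦0]  zeros at y ∈ {0, 1, 4}
  x = 2: [0↦2, 1↦1, 2↦4, 3↦0, 4↦3]  zeros at y ∈ {3}
  x = 3: [0↦1, 1↦4, 2↦1, 3↦1, 4↦3]  zeros at y ∈ ∅
  x = 4: [0↦2, 1↦4, 2↦0, 3↦4, 4↦0]  zeros at y ∈ {2, 4}
Collecting zeros: affine points = {(0, 0), (1, 0), (1, 1), (1, 4), (2, 3), (4, 2), (4, 4)}.
Total count |C(F_5)_aff| = 7.


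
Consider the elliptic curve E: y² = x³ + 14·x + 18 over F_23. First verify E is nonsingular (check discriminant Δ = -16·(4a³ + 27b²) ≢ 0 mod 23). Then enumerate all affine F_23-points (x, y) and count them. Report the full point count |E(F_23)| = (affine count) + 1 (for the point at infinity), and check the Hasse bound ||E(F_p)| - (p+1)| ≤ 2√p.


Affine points = {(0, 8), (0, 15), (2, 10), (2, 13), (3, 8), (3, 15), (4, 0), (5, 11), (5, 12), (10, 10), (10, 13), (11, 10), (11, 13), (19, 6), (19, 17), (20, 8), (20, 15), (22, 7), (22, 16)}; affine count = 19; |E(F_23)| = 20.

Discriminant check: Δ ∝ 4a³ + 27b² = 4·14³ + 27·18² = 4·2744 + 27·324 ≡ 13 (mod 23). Nonzero ⇒ E is nonsingular.
For each x ∈ F_23, compute rhs = x³ + 14·x + 18 mod 23, then count y ∈ F_23 with y² ≡ rhs.
  x = 0: rhs = 18, matching y values: 8, 15 (2 points).
  x = 1: rhs = 10, matching y values: none (0 points).
  x = 2: rhs = 8, matching y values: 10, 13 (2 points).
  x = 3: rhs = 18, matching y values: 8, 15 (2 points).
  x = 4: rhs = 0, matching y values: 0 (1 points).
  x = 5: rhs = 6, matching y values: 11, 12 (2 points).
  x = 6: rhs = 19, matching y values: none (0 points).
  x = 7: rhs = 22, matching y values: none (0 points).
  x = 8: rhs = 21, matching y values: none (0 points).
  x = 9: rhs = 22, matching y values: none (0 points).
  x = 10: rhs = 8, matching y values: 10, 13 (2 points).
  x = 11: rhs = 8, matching y values: 10, 13 (2 points).
  x = 12: rhs = 5, matching y values: none (0 points).
  x = 13: rhs = 5, matching y values: none (0 points).
  x = 14: rhs = 14, matching y values: none (0 points).
  x = 15: rhs = 15, matching y values: none (0 points).
  x = 16: rhs = 14, matching y values: none (0 points).
  x = 17: rhs = 17, matching y values: none (0 points).
  x = 18: rhs = 7, matching y values: none (0 points).
  x = 19: rhs = 13, matching y values: 6, 17 (2 points).
  x = 20: rhs = 18, matching y values: 8, 15 (2 points).
  x = 21: rhs = 5, matching y values: none (0 points).
  x = 22: rhs = 3, matching y values: 7, 16 (2 points).
Total affine count: 19.
Full point count |E(F_23)| = 19 + 1 = 20.
Hasse bound: |20 − (23+1)| = |-4| = 4 ≤ 2√23 ≈ 9.5917 ✓.


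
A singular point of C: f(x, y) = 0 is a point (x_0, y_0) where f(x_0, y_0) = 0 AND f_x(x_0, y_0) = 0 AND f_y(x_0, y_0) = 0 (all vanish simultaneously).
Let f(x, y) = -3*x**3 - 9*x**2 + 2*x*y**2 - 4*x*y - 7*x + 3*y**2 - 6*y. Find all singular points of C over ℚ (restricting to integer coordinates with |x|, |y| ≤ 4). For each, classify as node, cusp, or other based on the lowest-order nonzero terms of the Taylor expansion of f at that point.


Singular points: {(-1, 1)}; classification: cusp.

Compute partial derivatives:
  f_x = -9*x**2 - 18*x + 2*y**2 - 4*y - 7.
  f_y = 4*x*y - 4*x + 6*y - 6.
Scan x_0 ∈ {−4, ..., 4}. For each x_0, f_y(x_0, y) is a polynomial in y; find its integer roots y ∈ {−4, ..., 4}, then test f_x and f at those candidates.
  x = -4: f_y(-4, y) = 10 - 10*y; vanishes at y ∈ {1}. (-4, 1): f_x = -81 ≠ 0.
  x = -3: f_y(-3, y) = 6 - 6*y; vanishes at y ∈ {1}. (-3, 1): f_x = -36 ≠ 0.
  x = -2: f_y(-2, y) = 2 - 2*y; vanishes at y ∈ {1}. (-2, 1): f_x = -9 ≠ 0.
  x = -1: f_y(-1, y) = 2*y - 2; vanishes at y ∈ {1}. (-1, 1): f_x = 0, f = 0 — SINGULAR.
  x = 0: f_y(0, y) = 6*y - 6; vanishes at y ∈ {1}. (0, 1): f_x = -9 ≠ 0.
  x = 1: f_y(1, y) = 10*y - 10; vanishes at y ∈ {1}. (1, 1): f_x = -36 ≠ 0.
  x = 2: f_y(2, y) = 14*y - 14; vanishes at y ∈ {1}. (2, 1): f_x = -81 ≠ 0.
  x = 3: f_y(3, y) = 18*y - 18; vanishes at y ∈ {1}. (3, 1): f_x = -144 ≠ 0.
  x = 4: f_y(4, y) = 22*y - 22; vanishes at y ∈ {1}. (4, 1): f_x = -225 ≠ 0.
Only singular point on the grid: (-1, 1).
Classify: substitute x = -1 + u, y = 1 + v and expand: f = -3*u**3 + 2*u*v**2 + v**2.
No constant or linear terms (consistent with a singular point). Quadratic part: v**2. Cubic part: -3*u**3 + 2*u*v**2.
The quadratic part v**2 is a perfect square, so there is a single (double) tangent line v = 0, i.e. y = 1. Restricting the cubic part to that line (v = 0) leaves -3*u**3 ≠ 0, so f is not divisible by v and the branch is v² ≈ 3*u**3 to lowest order — this is a cusp.
Classification: cusp.


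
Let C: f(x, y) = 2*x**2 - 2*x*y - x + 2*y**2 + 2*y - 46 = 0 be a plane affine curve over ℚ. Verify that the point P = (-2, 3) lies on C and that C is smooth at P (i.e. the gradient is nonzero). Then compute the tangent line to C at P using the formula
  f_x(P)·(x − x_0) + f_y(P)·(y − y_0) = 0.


Tangent line at P: -15*x + 18*y - 84 = 0.

Step 1: f(-2, 3) = 0, so P lies on C.
Step 2: partial derivatives
  f_x(x, y) = 4*x - 2*y - 1, f_y(x, y) = -2*x + 4*y + 2.
  f_x(P) = -15, f_y(P) = 18 (gradient nonzero, so P is smooth).
Step 3: tangent line at P: -15·(x − -2) + 18·(y − 3) = 0.
Expanding: -15*x + 18*y - 84 = 0.


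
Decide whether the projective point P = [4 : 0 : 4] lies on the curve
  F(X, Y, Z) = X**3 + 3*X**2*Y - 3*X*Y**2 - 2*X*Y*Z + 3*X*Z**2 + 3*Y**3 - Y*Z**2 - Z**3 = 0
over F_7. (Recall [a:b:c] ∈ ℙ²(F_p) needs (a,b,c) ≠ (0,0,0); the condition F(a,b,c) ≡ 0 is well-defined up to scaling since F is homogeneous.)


F(4,0,4) ≡ 3 (mod 7); P is NOT on the curve.

Evaluate F(4, 0, 4) term-by-term (mod 7).
  X**3 ↦ 1·64·1·1 = 64
  3*X**2*Y ↦ 3·16·0·1 = 0
  -3*X*Y**2 ↦ -3·4·0·1 = 0
  -2*X*Y*Z ↦ -2·4·0·4 = 0
  3*X*Z**2 ↦ 3·4·1·16 = 192
  3*Y**3 ↦ 3·1·0·1 = 0
  -Y*Z**2 ↦ -1·1·0·16 = 0
  -Z**3 ↦ -1·1·1·64 = -64
Sum: F(4, 0, 4) = (64) + (0) + (0) + (0) + (192) + (0) + (0) + (-64) = 192.
Reducing mod 7: 192 ≡ 3 (mod 7).
Since F(a, b, c) ≡ 3 ≠ 0 (mod 7), P does NOT lie on the curve.


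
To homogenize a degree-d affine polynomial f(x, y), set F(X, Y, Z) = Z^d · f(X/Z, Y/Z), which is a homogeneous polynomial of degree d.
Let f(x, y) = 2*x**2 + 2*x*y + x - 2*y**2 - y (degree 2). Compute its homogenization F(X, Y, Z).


F(X, Y, Z) = 2*X**2 + 2*X*Y + X*Z - 2*Y**2 - Y*Z

deg(f) = 2.
Substitute x = X/Z, y = Y/Z into f, then multiply by Z^2.
  monomial 2·x^2·y^0 ↦ 2·X^2·Y^0·Z^0.
  monomial 2·x^1·y^1 ↦ 2·X^1·Y^1·Z^0.
  monomial 1·x^1·y^0 ↦ 1·X^1·Y^0·Z^1.
  monomial -2·x^0·y^2 ↦ -2·X^0·Y^2·Z^0.
  monomial -1·x^0·y^1 ↦ -1·X^0·Y^1·Z^1.
Collecting: F(X, Y, Z) = 2*X**2 + 2*X*Y + X*Z - 2*Y**2 - Y*Z.


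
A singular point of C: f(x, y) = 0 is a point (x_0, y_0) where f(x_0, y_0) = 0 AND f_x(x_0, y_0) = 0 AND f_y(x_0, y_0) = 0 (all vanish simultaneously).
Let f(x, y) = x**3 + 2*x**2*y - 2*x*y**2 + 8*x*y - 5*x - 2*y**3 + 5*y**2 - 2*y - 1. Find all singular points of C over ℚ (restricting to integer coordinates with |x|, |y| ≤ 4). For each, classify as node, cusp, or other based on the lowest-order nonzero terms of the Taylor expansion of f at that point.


Singular points: {(-1, 1)}; classification: node.

Compute partial derivatives:
  f_x = 3*x**2 + 4*x*y - 2*y**2 + 8*y - 5.
  f_y = 2*x**2 - 4*x*y + 8*x - 6*y**2 + 10*y - 2.
Scan x_0 ∈ {−4, ..., 4}. For each x_0, f_y(x_0, y) is a polynomial in y; find its integer roots y ∈ {−4, ..., 4}, then test f_x and f at those candidates.
  x = -4: f_y(-4, y) = -6*y**2 + 26*y - 2; no integer root y with |y| ≤ 4.
  x = -3: f_y(-3, y) = -6*y**2 + 22*y - 8; no integer root y with |y| ≤ 4.
  x = -2: f_y(-2, y) = -6*y**2 + 18*y - 10; no integer root y with |y| ≤ 4.
  x = -1: f_y(-1, y) = -6*y**2 + 14*y - 8; vanishes at y ∈ {1}. (-1, 1): f_x = 0, f = 0 — SINGULAR.
  x = 0: f_y(0, y) = -6*y**2 + 10*y - 2; no integer root y with |y| ≤ 4.
  x = 1: f_y(1, y) = -6*y**2 + 6*y + 8; no integer root y with |y| ≤ 4.
  x = 2: f_y(2, y) = -6*y**2 + 2*y + 22; no integer root y with |y| ≤ 4.
  x = 3: f_y(3, y) = -6*y**2 - 2*y + 40; no integer root y with |y| ≤ 4.
  x = 4: f_y(4, y) = -6*y**2 - 6*y + 62; no integer root y with |y| ≤ 4.
Only singular point on the grid: (-1, 1).
Classify: substitute x = -1 + u, y = 1 + v and expand: f = u**3 + 2*u**2*v - u**2 - 2*u*v**2 - 2*v**3 + v**2.
No constant or linear terms (consistent with a singular point). Quadratic part: -u**2 + v**2. Cubic part: u**3 + 2*u**2*v - 2*u*v**2 - 2*v**3.
The quadratic part v**2 - u**2 = (v − u)(v + u) splits into two distinct linear factors, so there are two distinct tangent lines y − 1 = ±(x − -1) — this is a node (ordinary double point).
Classification: node.


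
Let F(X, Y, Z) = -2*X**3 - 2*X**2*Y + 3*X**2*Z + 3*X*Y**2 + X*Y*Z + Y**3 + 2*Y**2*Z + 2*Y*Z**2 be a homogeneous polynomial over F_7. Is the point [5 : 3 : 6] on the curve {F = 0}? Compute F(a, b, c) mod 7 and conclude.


F(5,3,6) ≡ 3 (mod 7); P is NOT on the curve.

Evaluate F(5, 3, 6) term-by-term (mod 7).
  -2*X**3 ↦ -2·125·1·1 = -250
  -2*X**2*Y ↦ -2·25·3·1 = -150
  3*X**2*Z ↦ 3·25·1·6 = 450
  3*X*Y**2 ↦ 3·5·9·1 = 135
  X*Y*Z ↦ 1·5·3·6 = 90
  Y**3 ↦ 1·1·27·1 = 27
  2*Y**2*Z ↦ 2·1·9·6 = 108
  2*Y*Z**2 ↦ 2·1·3·36 = 216
Sum: F(5, 3, 6) = (-250) + (-150) + (450) + (135) + (90) + (27) + (108) + (216) = 626.
Reducing mod 7: 626 ≡ 3 (mod 7).
Since F(a, b, c) ≡ 3 ≠ 0 (mod 7), P does NOT lie on the curve.


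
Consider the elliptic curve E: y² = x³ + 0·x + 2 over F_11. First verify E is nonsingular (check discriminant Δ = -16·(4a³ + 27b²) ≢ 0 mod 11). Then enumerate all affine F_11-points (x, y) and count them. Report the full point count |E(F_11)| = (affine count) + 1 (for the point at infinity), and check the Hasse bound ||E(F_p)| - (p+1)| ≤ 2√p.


Affine points = {(1, 5), (1, 6), (4, 0), (6, 3), (6, 8), (7, 2), (7, 9), (9, 4), (9, 7), (10, 1), (10, 10)}; affine count = 11; |E(F_11)| = 12.

Discriminant check: Δ ∝ 4a³ + 27b² = 4·0³ + 27·2² = 4·0 + 27·4 ≡ 9 (mod 11). Nonzero ⇒ E is nonsingular.
For each x ∈ F_11, compute rhs = x³ + 0·x + 2 mod 11, then count y ∈ F_11 with y² ≡ rhs.
  x = 0: rhs = 2, matching y values: none (0 points).
  x = 1: rhs = 3, matching y values: 5, 6 (2 points).
  x = 2: rhs = 10, matching y values: none (0 points).
  x = 3: rhs = 7, matching y values: none (0 points).
  x = 4: rhs = 0, matching y values: 0 (1 points).
  x = 5: rhs = 6, matching y values: none (0 points).
  x = 6: rhs = 9, matching y values: 3, 8 (2 points).
  x = 7: rhs = 4, matching y values: 2, 9 (2 points).
  x = 8: rhs = 8, matching y values: none (0 points).
  x = 9: rhs = 5, matching y values: 4, 7 (2 points).
  x = 10: rhs = 1, matching y values: 1, 10 (2 points).
Total affine count: 11.
Full point count |E(F_11)| = 11 + 1 = 12.
Hasse bound: |12 − (11+1)| = |0| = 0 ≤ 2√11 ≈ 6.6332 ✓.


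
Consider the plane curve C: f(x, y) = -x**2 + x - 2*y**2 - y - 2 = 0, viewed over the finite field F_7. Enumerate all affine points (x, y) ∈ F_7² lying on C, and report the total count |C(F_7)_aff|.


Affine F_7-points: {(2, 1), (2, 2), (3, 5), (4, 0), (4, 3), (5, 5), (6, 1), (6, 2)}; count = 8.

For each of the 49 pairs (x, y) ∈ F_7², evaluate f(x, y) mod 7. Record the zeros.
  x = 0: [0↦5, 1↦2, 2↦2, 3↦5, 4↦4, 5↦6, 6↦4]  zeros at y ∈ ∅
  x = 1: [0↦5, 1↦2, 2↦2, 3↦5, 4↦4, 5↦6, 6↦4]  zeros at y ∈ ∅
  x = 2: [0↦3, 1↦0, 2↦0, 3↦3, 4↦2, 5↦4, 6↦2]  zeros at y ∈ {1, 2}
  x = 3: [0↦6, 1↦3, 2↦3, 3↦6, 4↦5, 5↦0, 6↦5]  zeros at y ∈ {5}
  x = 4: [0↦0, 1↦4, 2↦4, 3↦0, 4↦6, 5↦1, 6↦6]  zeros at y ∈ {0, 3}
  x = 5: [0↦6, 1↦3, 2↦3, 3↦6, 4↦5, 5↦0, 6↦5]  zeros at y ∈ {5}
  x = 6: [0↦3, 1↦0, 2↦0, 3↦3, 4↦2, 5↦4, 6↦2]  zeros at y ∈ {1, 2}
Collecting zeros: affine points = {(2, 1), (2, 2), (3, 5), (4, 0), (4, 3), (5, 5), (6, 1), (6, 2)}.
Total count |C(F_7)_aff| = 8.


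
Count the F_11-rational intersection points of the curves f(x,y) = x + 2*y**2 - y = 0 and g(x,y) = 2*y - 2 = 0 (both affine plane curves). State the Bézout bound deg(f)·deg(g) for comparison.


Common zeros: {(10, 1)}; count = 1; Bézout bound = 2.

deg(f) = 2, deg(g) = 1, so Bézout bound = 2.
Scan x ∈ F_11. For each x, list the y ∈ F_11 with f(x, y) ≡ 0 and those with g(x, y) ≡ 0 (mod 11); the common zeros in that column are the intersection.
  x = 0: f ≡ 0 at y ∈ {0, 6}; g ≡ 0 at y ∈ {1}; common: ∅.
  x = 1: f ≡ 0 at y ∈ {8, 9}; g ≡ 0 at y ∈ {1}; common: ∅.
  x = 2: f ≡ 0 at y ∈ ∅; g ≡ 0 at y ∈ {1}; common: ∅.
  x = 3: f ≡ 0 at y ∈ ∅; g ≡ 0 at y ∈ {1}; common: ∅.
  x = 4: f ≡ 0 at y ∈ ∅; g ≡ 0 at y ∈ {1}; common: ∅.
  x = 5: f ≡ 0 at y ∈ {2, 4}; g ≡ 0 at y ∈ {1}; common: ∅.
  x = 6: f ≡ 0 at y ∈ ∅; g ≡ 0 at y ∈ {1}; common: ∅.
  x = 7: f ≡ 0 at y ∈ {3}; g ≡ 0 at y ∈ {1}; common: ∅.
  x = 8: f ≡ 0 at y ∈ {7, 10}; g ≡ 0 at y ∈ {1}; common: ∅.
  x = 9: f ≡ 0 at y ∈ ∅; g ≡ 0 at y ∈ {1}; common: ∅.
  x = 10: f ≡ 0 at y ∈ {1, 5}; g ≡ 0 at y ∈ {1}; common: {1}.
Collecting: common zeros = {(10, 1)}, so the count is 1.
Comparison with the Bézout bound: 1 ≤ 2 = deg(f)·deg(g), as expected for curves with no common component (the affine F_11-count falls short of the bound because intersections may lie at infinity, over extension fields, or carry multiplicity).


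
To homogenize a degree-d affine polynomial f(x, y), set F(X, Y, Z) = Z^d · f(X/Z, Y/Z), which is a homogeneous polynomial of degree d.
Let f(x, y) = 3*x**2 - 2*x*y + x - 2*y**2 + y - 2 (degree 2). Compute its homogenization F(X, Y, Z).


F(X, Y, Z) = 3*X**2 - 2*X*Y + X*Z - 2*Y**2 + Y*Z - 2*Z**2

deg(f) = 2.
Substitute x = X/Z, y = Y/Z into f, then multiply by Z^2.
  monomial 3·x^2·y^0 ↦ 3·X^2·Y^0·Z^0.
  monomial -2·x^1·y^1 ↦ -2·X^1·Y^1·Z^0.
  monomial 1·x^1·y^0 ↦ 1·X^1·Y^0·Z^1.
  monomial -2·x^0·y^2 ↦ -2·X^0·Y^2·Z^0.
  monomial 1·x^0·y^1 ↦ 1·X^0·Y^1·Z^1.
  monomial -2·x^0·y^0 ↦ -2·X^0·Y^0·Z^2.
Collecting: F(X, Y, Z) = 3*X**2 - 2*X*Y + X*Z - 2*Y**2 + Y*Z - 2*Z**2.


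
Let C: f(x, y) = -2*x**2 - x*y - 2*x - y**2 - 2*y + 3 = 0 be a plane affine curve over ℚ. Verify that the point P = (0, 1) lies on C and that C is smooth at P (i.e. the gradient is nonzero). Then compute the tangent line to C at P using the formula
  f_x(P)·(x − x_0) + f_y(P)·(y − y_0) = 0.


Tangent line at P: -3*x - 4*y + 4 = 0.

Step 1: f(0, 1) = 0, so P lies on C.
Step 2: partial derivatives
  f_x(x, y) = -4*x - y - 2, f_y(x, y) = -x - 2*y - 2.
  f_x(P) = -3, f_y(P) = -4 (gradient nonzero, so P is smooth).
Step 3: tangent line at P: -3·(x − 0) + -4·(y − 1) = 0.
Expanding: -3*x - 4*y + 4 = 0.


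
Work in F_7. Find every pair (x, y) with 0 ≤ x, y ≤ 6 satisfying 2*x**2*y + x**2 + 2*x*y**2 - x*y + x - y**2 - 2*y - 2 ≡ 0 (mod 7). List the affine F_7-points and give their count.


Affine F_7-points: {(1, 0), (1, 1), (3, 1), (3, 2), (4, 2), (5, 0), (5, 3)}; count = 7.

For each of the 49 pairs (x, y) ∈ F_7², evaluate f(x, y) mod 7. Record the zeros.
  x = 0: [0↦5, 1↦2, 2↦4, 3↦4, 4↦2, 5↦5, 6↦6]  zeros at y ∈ ∅
  x = 1: [0↦0, 1↦0, 2↦2, 3↦6, 4↦5, 5↦6, 6↦2]  zeros at y ∈ {0, 1}
  x = 2: [0↦4, 1↦4, 2↦3, 3↦1, 4↦5, 5↦1, 6↦3]  zeros at y ∈ ∅
  x = 3: [0↦3, 1↦0, 2↦0, 3↦3, 4↦2, 5↦4, 6↦2]  zeros at y ∈ {1, 2}
  x = 4: [0↦4, 1↦2, 2↦0, 3↦5, 4↦3, 5↦1, 6↦6]  zeros at y ∈ {2}
  x = 5: [0↦0, 1↦3, 2↦3, 3↦0, 4↦1, 5↦6, 6↦1]  zeros at y ∈ {0, 3}
  x = 6: [0↦5, 1↦3, 2↦2, 3↦2, 4↦3, 5↦5, 6↦1]  zeros at y ∈ ∅
Collecting zeros: affine points = {(1, 0), (1, 1), (3, 1), (3, 2), (4, 2), (5, 0), (5, 3)}.
Total count |C(F_7)_aff| = 7.


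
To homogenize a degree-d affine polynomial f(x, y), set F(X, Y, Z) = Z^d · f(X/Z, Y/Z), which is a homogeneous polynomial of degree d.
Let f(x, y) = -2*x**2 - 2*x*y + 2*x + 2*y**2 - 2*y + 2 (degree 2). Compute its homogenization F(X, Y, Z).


F(X, Y, Z) = -2*X**2 - 2*X*Y + 2*X*Z + 2*Y**2 - 2*Y*Z + 2*Z**2

deg(f) = 2.
Substitute x = X/Z, y = Y/Z into f, then multiply by Z^2.
  monomial -2·x^2·y^0 ↦ -2·X^2·Y^0·Z^0.
  monomial -2·x^1·y^1 ↦ -2·X^1·Y^1·Z^0.
  monomial 2·x^1·y^0 ↦ 2·X^1·Y^0·Z^1.
  monomial 2·x^0·y^2 ↦ 2·X^0·Y^2·Z^0.
  monomial -2·x^0·y^1 ↦ -2·X^0·Y^1·Z^1.
  monomial 2·x^0·y^0 ↦ 2·X^0·Y^0·Z^2.
Collecting: F(X, Y, Z) = -2*X**2 - 2*X*Y + 2*X*Z + 2*Y**2 - 2*Y*Z + 2*Z**2.


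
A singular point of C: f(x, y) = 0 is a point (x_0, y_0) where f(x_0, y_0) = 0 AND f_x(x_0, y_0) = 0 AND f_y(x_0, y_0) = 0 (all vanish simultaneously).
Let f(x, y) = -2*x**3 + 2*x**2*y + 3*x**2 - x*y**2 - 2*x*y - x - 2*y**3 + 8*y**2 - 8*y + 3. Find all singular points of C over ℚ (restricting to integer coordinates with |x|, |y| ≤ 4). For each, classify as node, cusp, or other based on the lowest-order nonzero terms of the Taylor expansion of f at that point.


Singular points: {(1, 1)}; classification: node.

Compute partial derivatives:
  f_x = -6*x**2 + 4*x*y + 6*x - y**2 - 2*y - 1.
  f_y = 2*x**2 - 2*x*y - 2*x - 6*y**2 + 16*y - 8.
Scan x_0 ∈ {−4, ..., 4}. For each x_0, f_y(x_0, y) is a polynomial in y; find its integer roots y ∈ {−4, ..., 4}, then test f_x and f at those candidates.
  x = -4: f_y(-4, y) = -6*y**2 + 24*y + 32; no integer root y with |y| ≤ 4.
  x = -3: f_y(-3, y) = -6*y**2 + 22*y + 16; no integer root y with |y| ≤ 4.
  x = -2: f_y(-2, y) = -6*y**2 + 20*y + 4; no integer root y with |y| ≤ 4.
  x = -1: f_y(-1, y) = -6*y**2 + 18*y - 4; no integer root y with |y| ≤ 4.
  x = 0: f_y(0, y) = -6*y**2 + 16*y - 8; vanishes at y ∈ {2}. (0, 2): f_x = -9 ≠ 0.
  x = 1: f_y(1, y) = -6*y**2 + 14*y - 8; vanishes at y ∈ {1}. (1, 1): f_x = 0, f = 0 — SINGULAR.
  x = 2: f_y(2, y) = -6*y**2 + 12*y - 4; no integer root y with |y| ≤ 4.
  x = 3: f_y(3, y) = -6*y**2 + 10*y + 4; vanishes at y ∈ {2}. (3, 2): f_x = -21 ≠ 0.
  x = 4: f_y(4, y) = -6*y**2 + 8*y + 16; no integer root y with |y| ≤ 4.
Only singular point on the grid: (1, 1).
Classify: substitute x = 1 + u, y = 1 + v and expand: f = -2*u**3 + 2*u**2*v - u**2 - u*v**2 - 2*v**3 + v**2.
No constant or linear terms (consistent with a singular point). Quadratic part: -u**2 + v**2. Cubic part: -2*u**3 + 2*u**2*v - u*v**2 - 2*v**3.
The quadratic part v**2 - u**2 = (v − u)(v + u) splits into two distinct linear factors, so there are two distinct tangent lines y − 1 = ±(x − 1) — this is a node (ordinary double point).
Classification: node.
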